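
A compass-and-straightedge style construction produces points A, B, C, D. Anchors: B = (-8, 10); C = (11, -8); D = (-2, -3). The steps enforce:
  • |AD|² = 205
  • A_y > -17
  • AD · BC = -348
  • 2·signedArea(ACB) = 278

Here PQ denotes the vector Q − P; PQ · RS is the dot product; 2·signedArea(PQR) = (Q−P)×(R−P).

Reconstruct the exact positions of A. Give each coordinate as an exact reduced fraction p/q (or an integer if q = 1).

A = (4, -16)

1. A_x = 4  [AD · BC = -348 ∩ 2·signedArea(ACB) = 278]
2. A_y = -16  [AD · BC = -348 ∩ 2·signedArea(ACB) = 278]
   → A = (4, -16)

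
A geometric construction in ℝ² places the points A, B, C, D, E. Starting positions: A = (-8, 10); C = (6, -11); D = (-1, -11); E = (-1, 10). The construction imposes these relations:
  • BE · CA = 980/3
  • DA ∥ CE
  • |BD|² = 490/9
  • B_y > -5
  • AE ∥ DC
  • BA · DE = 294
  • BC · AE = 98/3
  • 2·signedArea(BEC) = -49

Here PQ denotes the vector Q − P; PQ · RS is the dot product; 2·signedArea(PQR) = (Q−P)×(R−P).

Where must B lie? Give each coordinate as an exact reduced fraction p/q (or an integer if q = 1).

1. B_x = 4/3  [BA · DE = 294 ∩ BE · CA = 980/3]
2. B_y = -4  [BA · DE = 294 ∩ BE · CA = 980/3]
   → B = (4/3, -4)

B = (4/3, -4)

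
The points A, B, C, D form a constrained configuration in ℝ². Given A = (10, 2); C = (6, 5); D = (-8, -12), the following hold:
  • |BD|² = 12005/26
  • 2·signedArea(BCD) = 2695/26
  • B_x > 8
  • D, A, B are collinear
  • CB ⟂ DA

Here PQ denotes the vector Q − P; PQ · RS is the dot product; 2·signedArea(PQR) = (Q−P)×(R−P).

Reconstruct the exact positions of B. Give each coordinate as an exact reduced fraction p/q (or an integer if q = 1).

B = (233/26, 31/26)

1. B_x = 233/26  [D, A, B are collinear ∩ CB ⟂ DA]
2. B_y = 31/26  [D, A, B are collinear ∩ CB ⟂ DA]
   → B = (233/26, 31/26)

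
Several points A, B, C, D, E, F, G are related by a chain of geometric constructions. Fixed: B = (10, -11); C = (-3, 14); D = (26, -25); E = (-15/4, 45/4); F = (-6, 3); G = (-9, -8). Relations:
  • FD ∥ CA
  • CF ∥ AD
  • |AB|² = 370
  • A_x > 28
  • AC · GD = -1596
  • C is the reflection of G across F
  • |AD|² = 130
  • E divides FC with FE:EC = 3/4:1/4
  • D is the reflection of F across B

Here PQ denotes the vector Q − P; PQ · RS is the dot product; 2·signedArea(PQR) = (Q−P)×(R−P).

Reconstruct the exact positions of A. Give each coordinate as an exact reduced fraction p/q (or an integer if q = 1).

1. A_x = 29  [CF ∥ AD ∩ FD ∥ CA]
2. A_y = -14  [CF ∥ AD ∩ FD ∥ CA]
   → A = (29, -14)

A = (29, -14)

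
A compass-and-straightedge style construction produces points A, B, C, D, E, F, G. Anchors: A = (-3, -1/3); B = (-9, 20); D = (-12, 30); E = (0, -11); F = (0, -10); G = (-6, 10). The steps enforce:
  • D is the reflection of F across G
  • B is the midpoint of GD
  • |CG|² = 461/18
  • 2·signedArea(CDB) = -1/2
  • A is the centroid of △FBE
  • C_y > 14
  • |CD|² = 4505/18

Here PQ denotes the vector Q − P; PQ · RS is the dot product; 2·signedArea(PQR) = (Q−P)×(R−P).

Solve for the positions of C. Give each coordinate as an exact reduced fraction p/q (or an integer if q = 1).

1. C_x = -15/2  [line 10·x + 3·y + 61/2 = 0 ∩ |CG|² = 461/18]
2. C_y = 89/6  [line 10·x + 3·y + 61/2 = 0 ∩ |CG|² = 461/18]
   → C = (-15/2, 89/6)

C = (-15/2, 89/6)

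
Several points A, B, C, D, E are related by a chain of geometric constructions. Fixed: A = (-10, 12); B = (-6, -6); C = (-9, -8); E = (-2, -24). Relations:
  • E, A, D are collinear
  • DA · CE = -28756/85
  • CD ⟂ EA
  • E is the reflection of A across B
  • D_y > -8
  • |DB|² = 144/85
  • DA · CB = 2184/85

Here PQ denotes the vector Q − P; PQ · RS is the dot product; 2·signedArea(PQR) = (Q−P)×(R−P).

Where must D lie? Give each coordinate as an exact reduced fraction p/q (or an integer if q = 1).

D = (-486/85, -618/85)

1. D_x = -486/85  [E, A, D are collinear ∩ CD ⟂ EA]
2. D_y = -618/85  [E, A, D are collinear ∩ CD ⟂ EA]
   → D = (-486/85, -618/85)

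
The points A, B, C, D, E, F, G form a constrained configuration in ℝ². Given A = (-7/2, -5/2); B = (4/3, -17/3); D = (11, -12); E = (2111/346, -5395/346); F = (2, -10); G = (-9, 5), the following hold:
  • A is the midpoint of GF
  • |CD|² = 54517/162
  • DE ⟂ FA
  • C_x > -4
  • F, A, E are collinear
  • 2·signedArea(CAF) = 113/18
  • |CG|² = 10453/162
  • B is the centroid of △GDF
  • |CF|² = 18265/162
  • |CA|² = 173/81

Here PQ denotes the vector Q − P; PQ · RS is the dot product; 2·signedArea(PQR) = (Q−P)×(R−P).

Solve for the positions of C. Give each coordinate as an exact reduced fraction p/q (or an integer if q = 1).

1. C_x = -67/18  [line 15/2·x + 11/2·y + 607/18 = 0 ∩ |CG|² = 10453/162]
2. C_y = -19/18  [line 15/2·x + 11/2·y + 607/18 = 0 ∩ |CG|² = 10453/162]
   → C = (-67/18, -19/18)

C = (-67/18, -19/18)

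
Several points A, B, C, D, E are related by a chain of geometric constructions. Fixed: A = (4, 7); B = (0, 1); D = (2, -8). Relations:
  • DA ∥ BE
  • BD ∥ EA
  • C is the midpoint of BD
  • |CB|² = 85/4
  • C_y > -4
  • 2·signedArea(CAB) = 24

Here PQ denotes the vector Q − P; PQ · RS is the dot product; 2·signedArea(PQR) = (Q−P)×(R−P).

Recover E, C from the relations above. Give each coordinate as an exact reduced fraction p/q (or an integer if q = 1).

1. E_x = 2  [BD ∥ EA ∩ DA ∥ BE]
2. E_y = 16  [BD ∥ EA ∩ DA ∥ BE]
   → E = (2, 16)
3. C_x = 1  [C is the midpoint of BD]
4. C_y = -7/2  [C is the midpoint of BD]
   → C = (1, -7/2)

C = (1, -7/2)
E = (2, 16)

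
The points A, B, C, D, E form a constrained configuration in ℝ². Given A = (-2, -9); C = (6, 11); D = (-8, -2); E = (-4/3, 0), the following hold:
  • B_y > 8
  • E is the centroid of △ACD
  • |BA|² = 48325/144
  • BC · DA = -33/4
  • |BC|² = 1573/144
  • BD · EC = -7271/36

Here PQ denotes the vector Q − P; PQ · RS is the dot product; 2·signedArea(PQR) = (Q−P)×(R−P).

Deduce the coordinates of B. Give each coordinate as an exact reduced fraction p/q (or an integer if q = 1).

1. B_x = 25/6  [BC · DA = -33/4 ∩ BD · EC = -7271/36]
2. B_y = 33/4  [BC · DA = -33/4 ∩ BD · EC = -7271/36]
   → B = (25/6, 33/4)

B = (25/6, 33/4)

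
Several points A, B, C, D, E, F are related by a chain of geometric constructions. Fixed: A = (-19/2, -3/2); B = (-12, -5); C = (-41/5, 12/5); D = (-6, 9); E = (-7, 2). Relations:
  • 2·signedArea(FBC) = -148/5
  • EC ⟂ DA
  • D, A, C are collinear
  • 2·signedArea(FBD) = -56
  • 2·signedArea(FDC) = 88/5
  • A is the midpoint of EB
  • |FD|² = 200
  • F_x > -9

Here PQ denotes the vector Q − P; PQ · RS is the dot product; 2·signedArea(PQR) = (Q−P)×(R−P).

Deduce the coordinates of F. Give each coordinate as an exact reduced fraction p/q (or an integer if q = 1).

1. F_x = -8  [2·signedArea(FBD) = -56 ∩ 2·signedArea(FDC) = 88/5]
2. F_y = -5  [2·signedArea(FBD) = -56 ∩ 2·signedArea(FDC) = 88/5]
   → F = (-8, -5)

F = (-8, -5)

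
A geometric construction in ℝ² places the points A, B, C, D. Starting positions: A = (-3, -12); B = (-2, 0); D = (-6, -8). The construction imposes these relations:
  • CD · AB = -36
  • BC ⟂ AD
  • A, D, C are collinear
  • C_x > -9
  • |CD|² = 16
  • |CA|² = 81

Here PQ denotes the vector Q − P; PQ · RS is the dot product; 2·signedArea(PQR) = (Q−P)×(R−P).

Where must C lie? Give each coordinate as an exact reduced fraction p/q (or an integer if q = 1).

1. C_x = -42/5  [A, D, C are collinear ∩ BC ⟂ AD]
2. C_y = -24/5  [A, D, C are collinear ∩ BC ⟂ AD]
   → C = (-42/5, -24/5)

C = (-42/5, -24/5)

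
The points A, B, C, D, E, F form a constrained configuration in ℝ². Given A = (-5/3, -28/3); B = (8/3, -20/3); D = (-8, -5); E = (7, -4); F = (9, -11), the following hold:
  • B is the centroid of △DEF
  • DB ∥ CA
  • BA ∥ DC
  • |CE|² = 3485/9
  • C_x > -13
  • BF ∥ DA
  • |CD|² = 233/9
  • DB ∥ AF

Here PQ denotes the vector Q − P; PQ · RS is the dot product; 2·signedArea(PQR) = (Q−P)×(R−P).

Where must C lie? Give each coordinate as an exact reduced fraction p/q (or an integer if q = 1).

1. C_x = -37/3  [DB ∥ CA ∩ BA ∥ DC]
2. C_y = -23/3  [DB ∥ CA ∩ BA ∥ DC]
   → C = (-37/3, -23/3)

C = (-37/3, -23/3)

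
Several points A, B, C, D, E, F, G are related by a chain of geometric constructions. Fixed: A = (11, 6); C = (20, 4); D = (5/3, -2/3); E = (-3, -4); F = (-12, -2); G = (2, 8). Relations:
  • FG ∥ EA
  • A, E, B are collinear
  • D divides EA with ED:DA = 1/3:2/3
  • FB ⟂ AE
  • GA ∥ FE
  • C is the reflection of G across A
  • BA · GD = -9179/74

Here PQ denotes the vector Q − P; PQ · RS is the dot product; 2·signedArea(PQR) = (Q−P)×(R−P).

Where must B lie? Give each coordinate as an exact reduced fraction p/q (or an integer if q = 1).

B = (-593/74, -561/74)

1. B_x = -593/74  [A, E, B are collinear ∩ FB ⟂ AE]
2. B_y = -561/74  [A, E, B are collinear ∩ FB ⟂ AE]
   → B = (-593/74, -561/74)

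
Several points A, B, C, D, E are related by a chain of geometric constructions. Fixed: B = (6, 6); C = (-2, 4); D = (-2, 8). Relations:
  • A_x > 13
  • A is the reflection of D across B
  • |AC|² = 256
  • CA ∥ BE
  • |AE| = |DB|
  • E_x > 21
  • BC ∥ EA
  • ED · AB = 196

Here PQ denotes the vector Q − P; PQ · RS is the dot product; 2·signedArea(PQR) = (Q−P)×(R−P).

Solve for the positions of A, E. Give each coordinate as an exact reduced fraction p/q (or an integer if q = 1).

A = (14, 4)
E = (22, 6)

1. A_x = 14  [A is the reflection of D across B]
2. A_y = 4  [A is the reflection of D across B]
   → A = (14, 4)
3. E_x = 22  [BC ∥ EA ∩ CA ∥ BE]
4. E_y = 6  [BC ∥ EA ∩ CA ∥ BE]
   → E = (22, 6)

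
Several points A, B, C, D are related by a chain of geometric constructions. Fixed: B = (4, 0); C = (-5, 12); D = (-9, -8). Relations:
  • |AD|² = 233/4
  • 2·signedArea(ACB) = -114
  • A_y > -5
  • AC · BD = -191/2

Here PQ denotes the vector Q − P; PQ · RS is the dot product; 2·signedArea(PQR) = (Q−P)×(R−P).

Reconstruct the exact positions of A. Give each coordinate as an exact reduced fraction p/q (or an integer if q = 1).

1. A_x = -5/2  [2·signedArea(ACB) = -114 ∩ AC · BD = -191/2]
2. A_y = -4  [2·signedArea(ACB) = -114 ∩ AC · BD = -191/2]
   → A = (-5/2, -4)

A = (-5/2, -4)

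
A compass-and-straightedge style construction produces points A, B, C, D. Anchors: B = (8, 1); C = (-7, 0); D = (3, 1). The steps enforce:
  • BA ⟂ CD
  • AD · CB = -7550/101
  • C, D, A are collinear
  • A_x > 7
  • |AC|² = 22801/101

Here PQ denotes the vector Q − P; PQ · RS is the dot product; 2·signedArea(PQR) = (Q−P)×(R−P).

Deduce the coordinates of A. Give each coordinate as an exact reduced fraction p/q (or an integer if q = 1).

1. A_x = 803/101  [C, D, A are collinear ∩ BA ⟂ CD]
2. A_y = 151/101  [C, D, A are collinear ∩ BA ⟂ CD]
   → A = (803/101, 151/101)

A = (803/101, 151/101)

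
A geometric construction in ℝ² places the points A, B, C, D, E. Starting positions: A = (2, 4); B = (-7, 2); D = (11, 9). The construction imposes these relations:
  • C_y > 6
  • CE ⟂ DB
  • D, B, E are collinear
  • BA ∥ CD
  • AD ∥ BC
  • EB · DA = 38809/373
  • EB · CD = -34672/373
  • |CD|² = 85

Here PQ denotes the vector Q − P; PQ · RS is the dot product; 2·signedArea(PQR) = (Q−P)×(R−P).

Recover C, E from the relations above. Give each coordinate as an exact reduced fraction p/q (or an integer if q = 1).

1. C_x = 2  [BA ∥ CD ∩ AD ∥ BC]
2. C_y = 7  [BA ∥ CD ∩ AD ∥ BC]
   → C = (2, 7)
3. E_x = 935/373  [D, B, E are collinear ∩ CE ⟂ DB]
4. E_y = 2125/373  [D, B, E are collinear ∩ CE ⟂ DB]
   → E = (935/373, 2125/373)

C = (2, 7)
E = (935/373, 2125/373)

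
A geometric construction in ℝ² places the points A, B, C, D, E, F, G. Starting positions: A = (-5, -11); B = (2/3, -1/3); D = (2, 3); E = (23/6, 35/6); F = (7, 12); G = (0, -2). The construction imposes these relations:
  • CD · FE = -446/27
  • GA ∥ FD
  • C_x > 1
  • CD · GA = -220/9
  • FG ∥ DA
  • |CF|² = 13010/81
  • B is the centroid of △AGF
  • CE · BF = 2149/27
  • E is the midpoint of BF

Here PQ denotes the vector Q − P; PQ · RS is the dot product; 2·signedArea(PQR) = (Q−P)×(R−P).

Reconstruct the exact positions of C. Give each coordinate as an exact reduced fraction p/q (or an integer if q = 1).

C = (10/9, 7/9)

1. C_x = 10/9  [CE · BF = 2149/27 ∩ CD · GA = -220/9]
2. C_y = 7/9  [CE · BF = 2149/27 ∩ CD · GA = -220/9]
   → C = (10/9, 7/9)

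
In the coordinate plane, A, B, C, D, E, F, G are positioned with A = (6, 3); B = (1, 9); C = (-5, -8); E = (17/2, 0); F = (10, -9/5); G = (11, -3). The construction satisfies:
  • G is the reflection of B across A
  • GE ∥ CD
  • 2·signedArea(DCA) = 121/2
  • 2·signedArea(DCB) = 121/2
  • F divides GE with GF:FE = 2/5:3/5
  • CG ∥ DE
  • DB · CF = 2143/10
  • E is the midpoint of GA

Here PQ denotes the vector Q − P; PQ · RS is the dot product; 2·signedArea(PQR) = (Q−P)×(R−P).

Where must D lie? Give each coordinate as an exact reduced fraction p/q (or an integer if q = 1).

D = (-15/2, -5)

1. D_x = -15/2  [CG ∥ DE ∩ GE ∥ CD]
2. D_y = -5  [CG ∥ DE ∩ GE ∥ CD]
   → D = (-15/2, -5)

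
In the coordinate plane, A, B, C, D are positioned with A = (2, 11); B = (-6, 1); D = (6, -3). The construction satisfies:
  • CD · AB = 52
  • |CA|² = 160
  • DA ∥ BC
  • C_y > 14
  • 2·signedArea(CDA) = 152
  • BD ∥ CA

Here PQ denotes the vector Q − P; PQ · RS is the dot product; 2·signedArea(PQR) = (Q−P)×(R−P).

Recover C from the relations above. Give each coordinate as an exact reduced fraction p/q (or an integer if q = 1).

C = (-10, 15)

1. C_x = -10  [BD ∥ CA ∩ DA ∥ BC]
2. C_y = 15  [BD ∥ CA ∩ DA ∥ BC]
   → C = (-10, 15)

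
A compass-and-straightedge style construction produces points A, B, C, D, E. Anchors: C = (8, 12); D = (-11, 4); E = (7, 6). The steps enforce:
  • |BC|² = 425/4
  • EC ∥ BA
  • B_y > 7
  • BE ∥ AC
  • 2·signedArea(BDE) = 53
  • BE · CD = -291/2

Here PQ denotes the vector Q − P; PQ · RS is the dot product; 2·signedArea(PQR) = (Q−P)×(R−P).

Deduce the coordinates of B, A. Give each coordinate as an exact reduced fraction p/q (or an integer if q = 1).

1. B_x = -3/2  [BE · CD = -291/2 ∩ 2·signedArea(BDE) = 53]
2. B_y = 8  [BE · CD = -291/2 ∩ 2·signedArea(BDE) = 53]
   → B = (-3/2, 8)
3. A_x = -1/2  [BE ∥ AC ∩ EC ∥ BA]
4. A_y = 14  [BE ∥ AC ∩ EC ∥ BA]
   → A = (-1/2, 14)

A = (-1/2, 14)
B = (-3/2, 8)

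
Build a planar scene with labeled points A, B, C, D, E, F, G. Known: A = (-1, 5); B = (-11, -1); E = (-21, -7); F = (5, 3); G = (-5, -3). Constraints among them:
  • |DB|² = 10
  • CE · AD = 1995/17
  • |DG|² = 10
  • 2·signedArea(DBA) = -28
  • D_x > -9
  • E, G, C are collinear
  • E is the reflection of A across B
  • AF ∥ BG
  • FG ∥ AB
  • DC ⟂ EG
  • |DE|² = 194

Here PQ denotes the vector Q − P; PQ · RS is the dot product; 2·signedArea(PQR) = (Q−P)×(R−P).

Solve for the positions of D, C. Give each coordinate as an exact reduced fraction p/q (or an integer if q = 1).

C = (-129/17, -62/17)
D = (-8, -2)

1. D_x = -8  [line -6·x + 10·y + -28 = 0 ∩ |DB|² = 10]
2. D_y = -2  [line -6·x + 10·y + -28 = 0 ∩ |DB|² = 10]
   → D = (-8, -2)
3. C_x = -129/17  [E, G, C are collinear ∩ DC ⟂ EG]
4. C_y = -62/17  [E, G, C are collinear ∩ DC ⟂ EG]
   → C = (-129/17, -62/17)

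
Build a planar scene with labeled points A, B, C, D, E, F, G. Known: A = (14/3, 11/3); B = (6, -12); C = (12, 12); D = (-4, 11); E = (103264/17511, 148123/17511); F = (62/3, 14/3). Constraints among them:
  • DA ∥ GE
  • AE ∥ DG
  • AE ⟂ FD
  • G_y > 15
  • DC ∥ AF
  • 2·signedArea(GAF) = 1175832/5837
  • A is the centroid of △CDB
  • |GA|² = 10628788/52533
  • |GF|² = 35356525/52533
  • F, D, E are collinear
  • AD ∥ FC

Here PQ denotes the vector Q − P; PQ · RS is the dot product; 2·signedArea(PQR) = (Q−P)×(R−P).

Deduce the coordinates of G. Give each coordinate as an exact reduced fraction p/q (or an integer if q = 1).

G = (-16166/5837, 92179/5837)

1. G_x = -16166/5837  [DA ∥ GE ∩ AE ∥ DG]
2. G_y = 92179/5837  [DA ∥ GE ∩ AE ∥ DG]
   → G = (-16166/5837, 92179/5837)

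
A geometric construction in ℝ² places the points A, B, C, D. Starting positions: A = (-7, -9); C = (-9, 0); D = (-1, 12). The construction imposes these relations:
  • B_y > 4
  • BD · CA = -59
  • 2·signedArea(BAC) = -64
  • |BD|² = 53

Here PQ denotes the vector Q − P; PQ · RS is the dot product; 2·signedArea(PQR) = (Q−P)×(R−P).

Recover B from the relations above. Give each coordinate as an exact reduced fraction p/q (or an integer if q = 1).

1. B_x = -3  [2·signedArea(BAC) = -64 ∩ BD · CA = -59]
2. B_y = 5  [2·signedArea(BAC) = -64 ∩ BD · CA = -59]
   → B = (-3, 5)

B = (-3, 5)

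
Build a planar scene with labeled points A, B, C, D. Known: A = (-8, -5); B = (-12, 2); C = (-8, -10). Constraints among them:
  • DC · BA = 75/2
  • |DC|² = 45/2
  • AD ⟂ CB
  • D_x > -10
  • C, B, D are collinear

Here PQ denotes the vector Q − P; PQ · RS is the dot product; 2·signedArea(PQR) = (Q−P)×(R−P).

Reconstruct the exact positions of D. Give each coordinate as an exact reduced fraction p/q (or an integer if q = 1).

D = (-19/2, -11/2)

1. D_x = -19/2  [C, B, D are collinear ∩ AD ⟂ CB]
2. D_y = -11/2  [C, B, D are collinear ∩ AD ⟂ CB]
   → D = (-19/2, -11/2)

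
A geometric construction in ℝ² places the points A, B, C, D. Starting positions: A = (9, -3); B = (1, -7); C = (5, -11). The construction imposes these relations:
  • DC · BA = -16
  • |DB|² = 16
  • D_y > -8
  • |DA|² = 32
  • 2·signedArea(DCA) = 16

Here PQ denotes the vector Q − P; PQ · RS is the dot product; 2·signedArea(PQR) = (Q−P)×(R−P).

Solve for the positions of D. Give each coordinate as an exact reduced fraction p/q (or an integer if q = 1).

1. D_x = 5  [2·signedArea(DCA) = 16 ∩ DC · BA = -16]
2. D_y = -7  [2·signedArea(DCA) = 16 ∩ DC · BA = -16]
   → D = (5, -7)

D = (5, -7)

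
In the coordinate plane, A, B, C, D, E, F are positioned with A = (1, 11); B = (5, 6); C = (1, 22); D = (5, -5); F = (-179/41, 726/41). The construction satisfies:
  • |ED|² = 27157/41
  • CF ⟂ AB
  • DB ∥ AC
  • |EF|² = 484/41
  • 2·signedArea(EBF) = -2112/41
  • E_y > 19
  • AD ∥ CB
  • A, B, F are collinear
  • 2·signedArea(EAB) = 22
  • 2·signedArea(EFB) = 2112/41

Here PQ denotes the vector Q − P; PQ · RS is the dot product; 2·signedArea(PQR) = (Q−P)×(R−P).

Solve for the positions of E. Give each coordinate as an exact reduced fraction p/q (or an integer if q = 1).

1. E_x = -69/41  [line -480/41·x + -384/41·y + 6816/41 = 0 ∩ |EF|² = 484/41]
2. E_y = 814/41  [line -480/41·x + -384/41·y + 6816/41 = 0 ∩ |EF|² = 484/41]
   → E = (-69/41, 814/41)

E = (-69/41, 814/41)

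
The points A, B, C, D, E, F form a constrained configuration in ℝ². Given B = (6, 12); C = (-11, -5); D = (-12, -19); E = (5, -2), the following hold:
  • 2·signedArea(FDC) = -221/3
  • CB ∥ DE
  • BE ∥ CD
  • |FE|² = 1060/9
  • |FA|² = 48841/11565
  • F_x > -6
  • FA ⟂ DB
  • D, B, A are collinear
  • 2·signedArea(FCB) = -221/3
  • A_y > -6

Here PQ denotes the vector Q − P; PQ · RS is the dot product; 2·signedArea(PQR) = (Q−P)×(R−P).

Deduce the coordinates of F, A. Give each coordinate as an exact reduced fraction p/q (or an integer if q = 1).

1. F_x = -17/3  [2·signedArea(FDC) = -221/3 ∩ 2·signedArea(FCB) = -221/3]
2. F_y = -4  [2·signedArea(FDC) = -221/3 ∩ 2·signedArea(FCB) = -221/3]
   → F = (-17/3, -4)
3. A_x = -4998/1285  [D, B, A are collinear ∩ FA ⟂ DB]
4. A_y = -6466/1285  [D, B, A are collinear ∩ FA ⟂ DB]
   → A = (-4998/1285, -6466/1285)

A = (-4998/1285, -6466/1285)
F = (-17/3, -4)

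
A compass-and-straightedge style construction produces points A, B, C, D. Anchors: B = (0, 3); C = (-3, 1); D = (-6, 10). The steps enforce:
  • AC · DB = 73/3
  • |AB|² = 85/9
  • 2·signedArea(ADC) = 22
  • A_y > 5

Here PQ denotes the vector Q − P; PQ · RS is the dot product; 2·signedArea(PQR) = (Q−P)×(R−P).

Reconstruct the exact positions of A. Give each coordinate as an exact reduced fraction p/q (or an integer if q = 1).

A = (-2, 16/3)

1. A_x = -2  [2·signedArea(ADC) = 22 ∩ AC · DB = 73/3]
2. A_y = 16/3  [2·signedArea(ADC) = 22 ∩ AC · DB = 73/3]
   → A = (-2, 16/3)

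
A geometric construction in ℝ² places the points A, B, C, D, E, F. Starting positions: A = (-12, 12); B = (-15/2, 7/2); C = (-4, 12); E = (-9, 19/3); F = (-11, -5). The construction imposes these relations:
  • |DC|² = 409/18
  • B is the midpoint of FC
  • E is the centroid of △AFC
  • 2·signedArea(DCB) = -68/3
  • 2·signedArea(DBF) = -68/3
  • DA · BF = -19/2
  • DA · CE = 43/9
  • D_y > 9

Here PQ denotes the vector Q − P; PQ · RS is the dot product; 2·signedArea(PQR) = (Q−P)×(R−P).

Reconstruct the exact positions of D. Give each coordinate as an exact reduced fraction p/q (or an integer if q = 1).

1. D_x = -47/6  [2·signedArea(DBF) = -68/3 ∩ DA · CE = 43/9]
2. D_y = 55/6  [2·signedArea(DBF) = -68/3 ∩ DA · CE = 43/9]
   → D = (-47/6, 55/6)

D = (-47/6, 55/6)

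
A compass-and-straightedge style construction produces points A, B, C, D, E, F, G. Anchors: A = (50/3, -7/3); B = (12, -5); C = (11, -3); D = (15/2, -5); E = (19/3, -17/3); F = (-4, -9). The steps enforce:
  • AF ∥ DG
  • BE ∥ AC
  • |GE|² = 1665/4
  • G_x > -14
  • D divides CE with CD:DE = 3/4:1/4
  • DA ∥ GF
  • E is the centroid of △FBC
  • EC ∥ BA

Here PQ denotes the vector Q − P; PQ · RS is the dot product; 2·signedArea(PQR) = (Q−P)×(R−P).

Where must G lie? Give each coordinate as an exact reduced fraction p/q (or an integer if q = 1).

G = (-79/6, -35/3)

1. G_x = -79/6  [DA ∥ GF ∩ AF ∥ DG]
2. G_y = -35/3  [DA ∥ GF ∩ AF ∥ DG]
   → G = (-79/6, -35/3)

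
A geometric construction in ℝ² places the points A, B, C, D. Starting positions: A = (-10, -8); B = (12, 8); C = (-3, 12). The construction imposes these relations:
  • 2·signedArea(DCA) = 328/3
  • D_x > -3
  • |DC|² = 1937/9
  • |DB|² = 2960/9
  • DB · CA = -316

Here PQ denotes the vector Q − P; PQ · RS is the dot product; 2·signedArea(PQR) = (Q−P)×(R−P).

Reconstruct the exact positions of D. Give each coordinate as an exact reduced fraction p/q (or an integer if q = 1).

1. D_x = -8/3  [2·signedArea(DCA) = 328/3 ∩ DB · CA = -316]
2. D_y = -8/3  [2·signedArea(DCA) = 328/3 ∩ DB · CA = -316]
   → D = (-8/3, -8/3)

D = (-8/3, -8/3)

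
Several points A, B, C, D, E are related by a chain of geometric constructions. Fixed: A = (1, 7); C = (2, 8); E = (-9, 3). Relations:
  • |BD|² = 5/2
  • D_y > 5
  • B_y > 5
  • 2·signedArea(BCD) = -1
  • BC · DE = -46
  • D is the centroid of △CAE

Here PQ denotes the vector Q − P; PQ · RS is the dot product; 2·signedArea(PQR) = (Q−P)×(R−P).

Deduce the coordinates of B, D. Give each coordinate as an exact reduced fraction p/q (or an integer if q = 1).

B = (-7/2, 11/2)
D = (-2, 6)

1. D_x = -2  [D is the centroid of △CAE]
2. D_y = 6  [D is the centroid of △CAE]
   → D = (-2, 6)
3. B_x = -7/2  [2·signedArea(BCD) = -1 ∩ BC · DE = -46]
4. B_y = 11/2  [2·signedArea(BCD) = -1 ∩ BC · DE = -46]
   → B = (-7/2, 11/2)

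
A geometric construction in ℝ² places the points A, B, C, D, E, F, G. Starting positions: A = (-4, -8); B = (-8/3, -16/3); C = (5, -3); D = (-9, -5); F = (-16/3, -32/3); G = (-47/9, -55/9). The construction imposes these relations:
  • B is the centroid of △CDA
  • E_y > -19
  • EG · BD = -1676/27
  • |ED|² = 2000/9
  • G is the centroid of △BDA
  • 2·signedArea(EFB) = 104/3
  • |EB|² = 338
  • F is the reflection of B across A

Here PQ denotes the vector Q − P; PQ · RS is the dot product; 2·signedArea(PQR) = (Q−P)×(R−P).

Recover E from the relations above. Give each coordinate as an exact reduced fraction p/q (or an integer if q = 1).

1. E_x = -47/3  [EG · BD = -1676/27 ∩ 2·signedArea(EFB) = 104/3]
2. E_y = -55/3  [EG · BD = -1676/27 ∩ 2·signedArea(EFB) = 104/3]
   → E = (-47/3, -55/3)

E = (-47/3, -55/3)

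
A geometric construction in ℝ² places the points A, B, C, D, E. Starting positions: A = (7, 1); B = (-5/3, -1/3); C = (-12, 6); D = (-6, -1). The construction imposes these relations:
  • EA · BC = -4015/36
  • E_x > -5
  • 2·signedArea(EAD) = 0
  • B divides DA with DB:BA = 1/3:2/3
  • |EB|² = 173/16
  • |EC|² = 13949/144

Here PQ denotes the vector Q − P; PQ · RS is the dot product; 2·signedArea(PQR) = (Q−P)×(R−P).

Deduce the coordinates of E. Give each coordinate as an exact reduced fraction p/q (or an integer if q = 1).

1. E_x = -59/12  [2·signedArea(EAD) = 0 ∩ EA · BC = -4015/36]
2. E_y = -5/6  [2·signedArea(EAD) = 0 ∩ EA · BC = -4015/36]
   → E = (-59/12, -5/6)

E = (-59/12, -5/6)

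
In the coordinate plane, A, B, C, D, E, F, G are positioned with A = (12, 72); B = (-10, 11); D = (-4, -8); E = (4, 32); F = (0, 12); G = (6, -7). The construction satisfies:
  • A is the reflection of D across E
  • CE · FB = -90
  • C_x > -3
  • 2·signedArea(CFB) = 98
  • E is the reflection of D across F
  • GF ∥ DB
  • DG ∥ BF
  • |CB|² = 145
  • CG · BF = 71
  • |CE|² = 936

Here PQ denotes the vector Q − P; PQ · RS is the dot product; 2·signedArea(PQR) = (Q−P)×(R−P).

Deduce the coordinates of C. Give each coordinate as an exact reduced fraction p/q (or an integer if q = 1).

1. C_x = -2  [CE · FB = -90 ∩ 2·signedArea(CFB) = 98]
2. C_y = 2  [CE · FB = -90 ∩ 2·signedArea(CFB) = 98]
   → C = (-2, 2)

C = (-2, 2)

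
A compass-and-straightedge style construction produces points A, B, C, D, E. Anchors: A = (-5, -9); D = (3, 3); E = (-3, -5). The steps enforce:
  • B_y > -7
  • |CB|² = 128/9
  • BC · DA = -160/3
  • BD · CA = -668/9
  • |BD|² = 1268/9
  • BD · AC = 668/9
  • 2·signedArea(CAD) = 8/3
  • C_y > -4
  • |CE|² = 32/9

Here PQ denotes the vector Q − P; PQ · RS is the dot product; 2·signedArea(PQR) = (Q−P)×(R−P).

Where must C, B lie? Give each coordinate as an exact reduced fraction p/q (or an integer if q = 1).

B = (-13/3, -19/3)
C = (-5/3, -11/3)

1. C_x = -5/3  [line -12·x + 8·y + 28/3 = 0 ∩ |CE|² = 32/9]
2. C_y = -11/3  [line -12·x + 8·y + 28/3 = 0 ∩ |CE|² = 32/9]
   → C = (-5/3, -11/3)
3. B_x = -13/3  [BD · AC = 668/9 ∩ BC · DA = -160/3]
4. B_y = -19/3  [BD · AC = 668/9 ∩ BC · DA = -160/3]
   → B = (-13/3, -19/3)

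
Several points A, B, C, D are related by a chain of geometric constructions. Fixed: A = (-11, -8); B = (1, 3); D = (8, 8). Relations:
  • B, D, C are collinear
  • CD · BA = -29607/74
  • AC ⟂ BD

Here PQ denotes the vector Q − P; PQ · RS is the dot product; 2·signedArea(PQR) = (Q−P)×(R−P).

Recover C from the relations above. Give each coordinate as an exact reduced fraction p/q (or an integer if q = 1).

C = (-899/74, -473/74)

1. C_x = -899/74  [B, D, C are collinear ∩ AC ⟂ BD]
2. C_y = -473/74  [B, D, C are collinear ∩ AC ⟂ BD]
   → C = (-899/74, -473/74)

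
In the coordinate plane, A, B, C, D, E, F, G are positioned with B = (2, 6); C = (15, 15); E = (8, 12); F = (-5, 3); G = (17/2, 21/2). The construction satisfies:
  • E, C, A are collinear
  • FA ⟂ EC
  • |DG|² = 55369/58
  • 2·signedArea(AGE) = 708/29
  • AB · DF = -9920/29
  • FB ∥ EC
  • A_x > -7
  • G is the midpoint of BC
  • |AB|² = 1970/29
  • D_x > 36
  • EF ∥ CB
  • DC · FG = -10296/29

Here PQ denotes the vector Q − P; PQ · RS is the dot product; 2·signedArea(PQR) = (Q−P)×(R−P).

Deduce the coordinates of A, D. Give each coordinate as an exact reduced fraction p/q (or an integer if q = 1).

A = (-181/29, 171/29)
D = (1051/29, 699/29)

1. A_x = -181/29  [E, C, A are collinear ∩ FA ⟂ EC]
2. A_y = 171/29  [E, C, A are collinear ∩ FA ⟂ EC]
   → A = (-181/29, 171/29)
3. D_x = 1051/29  [DC · FG = -10296/29 ∩ AB · DF = -9920/29]
4. D_y = 699/29  [DC · FG = -10296/29 ∩ AB · DF = -9920/29]
   → D = (1051/29, 699/29)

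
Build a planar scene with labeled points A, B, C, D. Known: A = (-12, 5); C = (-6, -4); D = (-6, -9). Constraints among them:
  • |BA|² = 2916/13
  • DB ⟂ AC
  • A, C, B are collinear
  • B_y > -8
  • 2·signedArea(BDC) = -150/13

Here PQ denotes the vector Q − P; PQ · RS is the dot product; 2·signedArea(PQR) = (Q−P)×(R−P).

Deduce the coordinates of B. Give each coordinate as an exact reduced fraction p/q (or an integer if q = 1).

1. B_x = -48/13  [A, C, B are collinear ∩ DB ⟂ AC]
2. B_y = -97/13  [A, C, B are collinear ∩ DB ⟂ AC]
   → B = (-48/13, -97/13)

B = (-48/13, -97/13)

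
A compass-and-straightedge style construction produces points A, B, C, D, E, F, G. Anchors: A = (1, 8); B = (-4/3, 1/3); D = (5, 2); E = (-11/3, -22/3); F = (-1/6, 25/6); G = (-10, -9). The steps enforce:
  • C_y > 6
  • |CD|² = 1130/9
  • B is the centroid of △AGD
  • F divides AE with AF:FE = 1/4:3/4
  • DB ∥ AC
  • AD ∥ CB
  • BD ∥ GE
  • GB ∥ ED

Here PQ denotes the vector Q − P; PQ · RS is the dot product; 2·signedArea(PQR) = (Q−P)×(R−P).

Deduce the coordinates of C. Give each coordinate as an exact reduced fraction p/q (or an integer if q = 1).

1. C_x = -16/3  [AD ∥ CB ∩ DB ∥ AC]
2. C_y = 19/3  [AD ∥ CB ∩ DB ∥ AC]
   → C = (-16/3, 19/3)

C = (-16/3, 19/3)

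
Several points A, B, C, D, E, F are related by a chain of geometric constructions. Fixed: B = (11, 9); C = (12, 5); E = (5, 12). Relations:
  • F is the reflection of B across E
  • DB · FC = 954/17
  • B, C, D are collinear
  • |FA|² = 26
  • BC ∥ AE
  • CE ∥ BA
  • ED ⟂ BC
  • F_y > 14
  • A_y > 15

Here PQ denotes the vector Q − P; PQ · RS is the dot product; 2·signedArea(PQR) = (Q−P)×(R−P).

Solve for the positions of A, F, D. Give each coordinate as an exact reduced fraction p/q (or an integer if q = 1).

1. A_x = 4  [BC ∥ AE ∩ CE ∥ BA]
2. A_y = 16  [BC ∥ AE ∩ CE ∥ BA]
   → A = (4, 16)
3. F_x = -1  [F is the reflection of B across E]
4. F_y = 15  [F is the reflection of B across E]
   → F = (-1, 15)
5. D_x = 169/17  [B, C, D are collinear ∩ ED ⟂ BC]
6. D_y = 225/17  [B, C, D are collinear ∩ ED ⟂ BC]
   → D = (169/17, 225/17)

A = (4, 16)
D = (169/17, 225/17)
F = (-1, 15)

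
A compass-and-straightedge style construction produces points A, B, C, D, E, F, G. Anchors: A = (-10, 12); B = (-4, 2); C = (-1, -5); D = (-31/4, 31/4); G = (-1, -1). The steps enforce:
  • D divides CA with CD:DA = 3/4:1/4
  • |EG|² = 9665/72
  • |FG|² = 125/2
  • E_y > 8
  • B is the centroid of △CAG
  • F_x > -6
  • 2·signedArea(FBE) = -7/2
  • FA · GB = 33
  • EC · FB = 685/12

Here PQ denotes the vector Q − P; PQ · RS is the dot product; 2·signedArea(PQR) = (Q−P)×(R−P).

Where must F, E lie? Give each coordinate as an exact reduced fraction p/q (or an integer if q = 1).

E = (-31/4, 101/12)
F = (-11/2, 11/2)

1. F_x = -11/2  [line 3·x + -3·y + 33 = 0 ∩ |FG|² = 125/2]
2. F_y = 11/2  [line 3·x + -3·y + 33 = 0 ∩ |FG|² = 125/2]
   → F = (-11/2, 11/2)
3. E_x = -31/4  [2·signedArea(FBE) = -7/2 ∩ EC · FB = 685/12]
4. E_y = 101/12  [2·signedArea(FBE) = -7/2 ∩ EC · FB = 685/12]
   → E = (-31/4, 101/12)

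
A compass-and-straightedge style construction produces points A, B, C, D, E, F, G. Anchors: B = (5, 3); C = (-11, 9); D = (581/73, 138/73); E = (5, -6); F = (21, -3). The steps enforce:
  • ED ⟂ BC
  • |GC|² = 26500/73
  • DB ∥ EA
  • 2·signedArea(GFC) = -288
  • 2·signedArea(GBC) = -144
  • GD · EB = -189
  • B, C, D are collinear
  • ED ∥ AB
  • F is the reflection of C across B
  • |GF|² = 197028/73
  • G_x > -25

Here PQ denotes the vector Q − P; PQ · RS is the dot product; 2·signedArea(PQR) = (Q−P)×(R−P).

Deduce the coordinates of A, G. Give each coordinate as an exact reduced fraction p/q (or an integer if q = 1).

1. A_x = 149/73  [ED ∥ AB ∩ DB ∥ EA]
2. A_y = -357/73  [ED ∥ AB ∩ DB ∥ EA]
   → A = (149/73, -357/73)
3. G_x = -1755/73  [2·signedArea(GBC) = -144 ∩ GD · EB = -189]
4. G_y = 1671/73  [2·signedArea(GBC) = -144 ∩ GD · EB = -189]
   → G = (-1755/73, 1671/73)

A = (149/73, -357/73)
G = (-1755/73, 1671/73)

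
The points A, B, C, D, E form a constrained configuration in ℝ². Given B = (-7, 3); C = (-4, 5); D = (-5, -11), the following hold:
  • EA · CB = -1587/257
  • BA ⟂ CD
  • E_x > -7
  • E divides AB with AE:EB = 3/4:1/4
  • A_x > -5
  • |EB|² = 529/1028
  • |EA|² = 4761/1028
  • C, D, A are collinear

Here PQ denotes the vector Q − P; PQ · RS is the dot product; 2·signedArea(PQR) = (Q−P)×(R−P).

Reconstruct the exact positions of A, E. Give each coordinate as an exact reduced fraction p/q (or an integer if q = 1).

1. A_x = -1063/257  [C, D, A are collinear ∩ BA ⟂ CD]
2. A_y = 725/257  [C, D, A are collinear ∩ BA ⟂ CD]
   → A = (-1063/257, 725/257)
3. E_x = -1615/257  [E divides AB with AE:EB = 3/4:1/4]
4. E_y = 1519/514  [E divides AB with AE:EB = 3/4:1/4]
   → E = (-1615/257, 1519/514)

A = (-1063/257, 725/257)
E = (-1615/257, 1519/514)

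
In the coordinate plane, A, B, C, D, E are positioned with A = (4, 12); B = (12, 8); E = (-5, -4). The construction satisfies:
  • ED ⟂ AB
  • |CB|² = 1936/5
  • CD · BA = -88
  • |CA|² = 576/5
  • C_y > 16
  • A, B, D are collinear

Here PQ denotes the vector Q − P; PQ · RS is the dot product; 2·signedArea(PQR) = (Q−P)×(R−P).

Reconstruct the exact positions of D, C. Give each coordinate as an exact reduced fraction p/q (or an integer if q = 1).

1. D_x = 16/5  [A, B, D are collinear ∩ ED ⟂ AB]
2. D_y = 62/5  [A, B, D are collinear ∩ ED ⟂ AB]
   → D = (16/5, 62/5)
3. C_x = -28/5  [line 8·x + -4·y + 112 = 0 ∩ |CA|² = 576/5]
4. C_y = 84/5  [line 8·x + -4·y + 112 = 0 ∩ |CA|² = 576/5]
   → C = (-28/5, 84/5)

C = (-28/5, 84/5)
D = (16/5, 62/5)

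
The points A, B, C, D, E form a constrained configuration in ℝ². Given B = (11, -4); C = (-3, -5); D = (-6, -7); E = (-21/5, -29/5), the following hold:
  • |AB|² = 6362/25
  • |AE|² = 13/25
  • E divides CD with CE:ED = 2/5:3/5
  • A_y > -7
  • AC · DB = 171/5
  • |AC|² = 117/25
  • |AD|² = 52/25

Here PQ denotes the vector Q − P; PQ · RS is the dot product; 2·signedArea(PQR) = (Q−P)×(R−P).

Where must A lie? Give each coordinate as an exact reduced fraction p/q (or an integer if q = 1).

A = (-24/5, -31/5)

1. A_x = -24/5  [line -17·x + -3·y + -501/5 = 0 ∩ |AD|² = 52/25]
2. A_y = -31/5  [line -17·x + -3·y + -501/5 = 0 ∩ |AD|² = 52/25]
   → A = (-24/5, -31/5)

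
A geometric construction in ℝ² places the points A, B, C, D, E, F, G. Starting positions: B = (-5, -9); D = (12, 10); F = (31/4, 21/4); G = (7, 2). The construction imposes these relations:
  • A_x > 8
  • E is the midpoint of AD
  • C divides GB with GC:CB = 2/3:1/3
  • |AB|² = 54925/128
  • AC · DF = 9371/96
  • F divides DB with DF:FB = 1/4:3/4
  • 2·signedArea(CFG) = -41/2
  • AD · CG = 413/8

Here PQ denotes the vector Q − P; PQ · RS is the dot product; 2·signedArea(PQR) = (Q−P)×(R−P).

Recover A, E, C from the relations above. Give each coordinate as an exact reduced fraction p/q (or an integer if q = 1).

1. C_x = -1  [C divides GB with GC:CB = 2/3:1/3]
2. C_y = -16/3  [C divides GB with GC:CB = 2/3:1/3]
   → C = (-1, -16/3)
3. A_x = 141/16  [AC · DF = 9371/96 ∩ AD · CG = 413/8]
4. A_y = 103/16  [AC · DF = 9371/96 ∩ AD · CG = 413/8]
   → A = (141/16, 103/16)
5. E_x = 333/32  [E is the midpoint of AD]
6. E_y = 263/32  [E is the midpoint of AD]
   → E = (333/32, 263/32)

A = (141/16, 103/16)
C = (-1, -16/3)
E = (333/32, 263/32)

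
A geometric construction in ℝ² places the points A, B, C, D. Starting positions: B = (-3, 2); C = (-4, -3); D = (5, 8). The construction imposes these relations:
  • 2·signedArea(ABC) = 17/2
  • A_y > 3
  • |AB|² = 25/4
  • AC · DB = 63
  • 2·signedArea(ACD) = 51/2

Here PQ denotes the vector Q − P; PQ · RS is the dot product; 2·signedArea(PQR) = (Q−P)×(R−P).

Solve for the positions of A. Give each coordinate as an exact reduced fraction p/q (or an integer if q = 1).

A = (-1, 7/2)

1. A_x = -1  [2·signedArea(ABC) = 17/2 ∩ 2·signedArea(ACD) = 51/2]
2. A_y = 7/2  [2·signedArea(ABC) = 17/2 ∩ 2·signedArea(ACD) = 51/2]
   → A = (-1, 7/2)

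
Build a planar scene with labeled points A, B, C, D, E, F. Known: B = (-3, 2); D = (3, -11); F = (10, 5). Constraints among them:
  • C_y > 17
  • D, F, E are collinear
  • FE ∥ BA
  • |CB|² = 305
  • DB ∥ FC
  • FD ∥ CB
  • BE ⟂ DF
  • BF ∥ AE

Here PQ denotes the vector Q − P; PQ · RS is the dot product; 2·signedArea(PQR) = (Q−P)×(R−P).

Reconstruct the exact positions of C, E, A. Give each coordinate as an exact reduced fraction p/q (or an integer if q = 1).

1. C_x = 4  [FD ∥ CB ∩ DB ∥ FC]
2. C_y = 18  [FD ∥ CB ∩ DB ∥ FC]
   → C = (4, 18)
3. E_x = 2077/305  [D, F, E are collinear ∩ BE ⟂ DF]
4. E_y = -699/305  [D, F, E are collinear ∩ BE ⟂ DF]
   → E = (2077/305, -699/305)
5. A_x = -1888/305  [BF ∥ AE ∩ FE ∥ BA]
6. A_y = -1614/305  [BF ∥ AE ∩ FE ∥ BA]
   → A = (-1888/305, -1614/305)

A = (-1888/305, -1614/305)
C = (4, 18)
E = (2077/305, -699/305)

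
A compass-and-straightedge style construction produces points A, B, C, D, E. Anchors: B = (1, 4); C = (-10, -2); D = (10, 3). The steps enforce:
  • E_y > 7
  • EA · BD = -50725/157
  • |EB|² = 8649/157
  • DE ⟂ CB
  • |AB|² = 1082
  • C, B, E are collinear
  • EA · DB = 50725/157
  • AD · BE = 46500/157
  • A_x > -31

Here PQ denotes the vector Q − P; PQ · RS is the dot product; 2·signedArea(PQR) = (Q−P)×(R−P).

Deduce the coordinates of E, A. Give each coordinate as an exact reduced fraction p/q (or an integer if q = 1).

1. E_x = 1180/157  [C, B, E are collinear ∩ DE ⟂ CB]
2. E_y = 1186/157  [C, B, E are collinear ∩ DE ⟂ CB]
   → E = (1180/157, 1186/157)
3. A_x = -30  [AD · BE = 46500/157 ∩ EA · DB = 50725/157]
4. A_y = -7  [AD · BE = 46500/157 ∩ EA · DB = 50725/157]
   → A = (-30, -7)

A = (-30, -7)
E = (1180/157, 1186/157)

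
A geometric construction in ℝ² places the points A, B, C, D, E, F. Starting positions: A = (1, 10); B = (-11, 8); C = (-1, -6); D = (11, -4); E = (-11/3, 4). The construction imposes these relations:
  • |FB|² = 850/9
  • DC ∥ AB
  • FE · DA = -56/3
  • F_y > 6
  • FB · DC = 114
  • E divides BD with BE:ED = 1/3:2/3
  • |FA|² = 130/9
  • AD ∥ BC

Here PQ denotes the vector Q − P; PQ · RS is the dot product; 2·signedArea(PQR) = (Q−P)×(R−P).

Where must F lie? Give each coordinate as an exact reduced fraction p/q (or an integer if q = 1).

F = (-4/3, 7)

1. F_x = -4/3  [FE · DA = -56/3 ∩ FB · DC = 114]
2. F_y = 7  [FE · DA = -56/3 ∩ FB · DC = 114]
   → F = (-4/3, 7)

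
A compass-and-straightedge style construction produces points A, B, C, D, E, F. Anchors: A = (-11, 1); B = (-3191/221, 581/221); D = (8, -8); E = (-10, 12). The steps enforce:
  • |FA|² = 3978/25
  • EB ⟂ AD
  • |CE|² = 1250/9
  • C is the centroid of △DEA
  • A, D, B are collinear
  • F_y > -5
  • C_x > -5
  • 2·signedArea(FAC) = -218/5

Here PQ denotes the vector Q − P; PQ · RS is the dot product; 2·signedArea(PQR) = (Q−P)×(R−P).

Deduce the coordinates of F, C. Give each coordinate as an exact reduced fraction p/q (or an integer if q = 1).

1. C_x = -13/3  [C is the centroid of △DEA]
2. C_y = 5/3  [C is the centroid of △DEA]
   → C = (-13/3, 5/3)
3. F_x = 2/5  [line -2/3·x + 20/3·y + 148/5 = 0 ∩ |FA|² = 3978/25]
4. F_y = -22/5  [line -2/3·x + 20/3·y + 148/5 = 0 ∩ |FA|² = 3978/25]
   → F = (2/5, -22/5)

C = (-13/3, 5/3)
F = (2/5, -22/5)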